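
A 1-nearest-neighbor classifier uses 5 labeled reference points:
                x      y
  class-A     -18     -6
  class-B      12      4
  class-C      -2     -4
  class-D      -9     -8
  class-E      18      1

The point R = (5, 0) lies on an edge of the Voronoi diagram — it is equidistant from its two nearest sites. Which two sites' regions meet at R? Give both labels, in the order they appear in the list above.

class-B and class-C

Squared distances from R to each site:
d²(R, class-A) = (5−(-18))² + (0−(-6))² = 529 + 36 = 565
d²(R, class-B) = (5−12)² + (0−4)² = 49 + 16 = 65
d²(R, class-C) = (5−(-2))² + (0−(-4))² = 49 + 16 = 65
d²(R, class-D) = (5−(-9))² + (0−(-8))² = 196 + 64 = 260
d²(R, class-E) = (5−18)² + (0−1)² = 169 + 1 = 170
R is equidistant from class-B and class-C (both at squared distance 65), and every other site is strictly farther — so R lies on the class-B–class-C Voronoi edge.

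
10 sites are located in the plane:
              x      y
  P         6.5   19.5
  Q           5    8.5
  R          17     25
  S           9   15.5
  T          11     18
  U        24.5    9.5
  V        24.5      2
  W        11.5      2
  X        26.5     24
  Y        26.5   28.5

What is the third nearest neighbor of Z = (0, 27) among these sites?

Squared Euclidean distances:
|ZP|² = (0−6.5)² + (27−19.5)² = 42.25 + 56.25 = 98.5
|ZQ|² = (0−5)² + (27−8.5)² = 25 + 342.25 = 367.25
|ZR|² = (0−17)² + (27−25)² = 289 + 4 = 293
|ZS|² = (0−9)² + (27−15.5)² = 81 + 132.25 = 213.25
|ZT|² = (0−11)² + (27−18)² = 121 + 81 = 202
|ZU|² = (0−24.5)² + (27−9.5)² = 600.25 + 306.25 = 906.5
|ZV|² = (0−24.5)² + (27−2)² = 600.25 + 625 = 1225.25
|ZW|² = (0−11.5)² + (27−2)² = 132.25 + 625 = 757.25
|ZX|² = (0−26.5)² + (27−24)² = 702.25 + 9 = 711.25
|ZY|² = (0−26.5)² + (27−28.5)² = 702.25 + 2.25 = 704.5
Sorted ascending: P, T, S, R, … — the third-nearest is S.

S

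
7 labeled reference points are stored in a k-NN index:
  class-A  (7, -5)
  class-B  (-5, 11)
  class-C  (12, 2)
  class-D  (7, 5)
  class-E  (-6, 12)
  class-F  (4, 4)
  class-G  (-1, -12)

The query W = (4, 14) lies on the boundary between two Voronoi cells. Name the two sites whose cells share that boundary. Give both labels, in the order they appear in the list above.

Squared distances from W to each site:
d²(W, class-A) = (4−7)² + (14−(-5))² = 9 + 361 = 370
d²(W, class-B) = (4−(-5))² + (14−11)² = 81 + 9 = 90
d²(W, class-C) = (4−12)² + (14−2)² = 64 + 144 = 208
d²(W, class-D) = (4−7)² + (14−5)² = 9 + 81 = 90
d²(W, class-E) = (4−(-6))² + (14−12)² = 100 + 4 = 104
d²(W, class-F) = (4−4)² + (14−4)² = 0 + 100 = 100
d²(W, class-G) = (4−(-1))² + (14−(-12))² = 25 + 676 = 701
W is equidistant from class-B and class-D (both at squared distance 90), and every other site is strictly farther — so W lies on the class-B–class-D Voronoi edge.

class-B and class-D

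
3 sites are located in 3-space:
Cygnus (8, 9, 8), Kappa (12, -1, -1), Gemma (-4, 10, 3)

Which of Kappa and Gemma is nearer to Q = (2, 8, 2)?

Compare squared distances:
d²(Q, Kappa) = (2−12)² + (8−(-1))² + (2−(-1))² = 100 + 81 + 9 = 190
d²(Q, Gemma) = (2−(-4))² + (8−10)² + (2−3)² = 36 + 4 + 1 = 41
190 > 41, so Gemma is closer.

Gemma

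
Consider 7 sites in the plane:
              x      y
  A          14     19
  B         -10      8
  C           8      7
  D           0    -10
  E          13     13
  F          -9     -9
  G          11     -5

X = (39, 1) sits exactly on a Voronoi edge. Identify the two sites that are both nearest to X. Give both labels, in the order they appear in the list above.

E and G

Squared distances from X to each site:
|XA|² = 625 + 324 = 949
|XB|² = 2401 + 49 = 2450
|XC|² = 961 + 36 = 997
|XD|² = 1521 + 121 = 1642
|XE|² = 676 + 144 = 820
|XF|² = 2304 + 100 = 2404
|XG|² = 784 + 36 = 820
X is equidistant from E and G (both at squared distance 820), and every other site is strictly farther — so X lies on the E–G Voronoi edge.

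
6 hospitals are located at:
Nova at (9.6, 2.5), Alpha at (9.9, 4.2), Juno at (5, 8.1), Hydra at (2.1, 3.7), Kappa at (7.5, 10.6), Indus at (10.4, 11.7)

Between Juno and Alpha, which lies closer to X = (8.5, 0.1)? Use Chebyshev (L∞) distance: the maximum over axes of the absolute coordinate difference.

d(X, Juno) = max(3.5, 8) = 8
d(X, Alpha) = max(1.4, 4.1) = 4.1
8 > 4.1, so Alpha is closer.

Alpha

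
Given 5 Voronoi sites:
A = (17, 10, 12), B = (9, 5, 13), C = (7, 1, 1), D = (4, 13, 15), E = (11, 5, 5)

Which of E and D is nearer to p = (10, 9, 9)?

E

Compare squared distances:
|pE|² = (10−11)² + (9−5)² + (9−5)² = 1 + 16 + 16 = 33
|pD|² = (10−4)² + (9−13)² + (9−15)² = 36 + 16 + 36 = 88
33 < 88, so E is closer.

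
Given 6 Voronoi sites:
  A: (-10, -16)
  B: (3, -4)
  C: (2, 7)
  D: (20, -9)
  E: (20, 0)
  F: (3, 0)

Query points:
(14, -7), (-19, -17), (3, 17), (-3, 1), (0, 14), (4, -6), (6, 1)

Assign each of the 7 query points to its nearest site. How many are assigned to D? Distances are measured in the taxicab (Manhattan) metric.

(14, -7) — d to each: A:33, B:14, C:26, D:8, E:13, F:18 → nearest is D
(-19, -17) — d to each: A:10, B:35, C:45, D:47, E:56, F:39 → nearest is A
(3, 17) — d to each: A:46, B:21, C:11, D:43, E:34, F:17 → nearest is C
(-3, 1) — d to each: A:24, B:11, C:11, D:33, E:24, F:7 → nearest is F
(0, 14) — d to each: A:40, B:21, C:9, D:43, E:34, F:17 → nearest is C
(4, -6) — d to each: A:24, B:3, C:15, D:19, E:22, F:7 → nearest is B
(6, 1) — d to each: A:33, B:8, C:10, D:24, E:15, F:4 → nearest is F
1 of the 7 points has D as nearest.

1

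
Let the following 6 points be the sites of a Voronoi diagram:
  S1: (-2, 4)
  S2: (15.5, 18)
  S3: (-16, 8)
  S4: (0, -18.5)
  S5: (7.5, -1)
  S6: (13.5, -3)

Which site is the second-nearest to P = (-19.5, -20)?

S3

Since √ is increasing, it suffices to compare squared distances:
|PS1|² = (-19.5−(-2))² + (-20−4)² = 306.25 + 576 = 882.25
|PS2|² = (-19.5−15.5)² + (-20−18)² = 1225 + 1444 = 2669
|PS3|² = (-19.5−(-16))² + (-20−8)² = 12.25 + 784 = 796.25
|PS4|² = (-19.5−0)² + (-20−(-18.5))² = 380.25 + 2.25 = 382.5
|PS5|² = (-19.5−7.5)² + (-20−(-1))² = 729 + 361 = 1090
|PS6|² = (-19.5−13.5)² + (-20−(-3))² = 1089 + 289 = 1378
Sorted ascending: S4, S3, S1, … — the second-nearest is S3.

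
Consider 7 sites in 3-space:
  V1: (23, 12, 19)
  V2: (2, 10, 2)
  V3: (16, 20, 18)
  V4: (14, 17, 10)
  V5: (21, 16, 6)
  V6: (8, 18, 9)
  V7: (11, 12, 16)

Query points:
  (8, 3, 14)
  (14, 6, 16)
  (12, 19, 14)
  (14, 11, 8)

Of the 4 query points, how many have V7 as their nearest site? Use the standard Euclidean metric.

(8, 3, 14) — d² to each: V1:331, V2:229, V3:369, V4:248, V5:402, V6:250, V7:94 → nearest is V7
(14, 6, 16) — d² to each: V1:126, V2:356, V3:204, V4:157, V5:249, V6:229, V7:45 → nearest is V7
(12, 19, 14) — d² to each: V1:195, V2:325, V3:33, V4:24, V5:154, V6:42, V7:54 → nearest is V4
(14, 11, 8) — d² to each: V1:203, V2:181, V3:185, V4:40, V5:78, V6:86, V7:74 → nearest is V4
2 of the 4 points have V7 as nearest.

2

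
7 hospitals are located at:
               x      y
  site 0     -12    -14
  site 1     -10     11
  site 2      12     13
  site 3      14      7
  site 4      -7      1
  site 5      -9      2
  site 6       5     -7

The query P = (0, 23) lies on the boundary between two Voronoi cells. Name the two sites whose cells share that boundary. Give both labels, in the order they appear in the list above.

Squared distances from P to each site:
d²(P, site 0) = (0−(-12))² + (23−(-14))² = 144 + 1369 = 1513
d²(P, site 1) = (0−(-10))² + (23−11)² = 100 + 144 = 244
d²(P, site 2) = (0−12)² + (23−13)² = 144 + 100 = 244
d²(P, site 3) = (0−14)² + (23−7)² = 196 + 256 = 452
d²(P, site 4) = (0−(-7))² + (23−1)² = 49 + 484 = 533
d²(P, site 5) = (0−(-9))² + (23−2)² = 81 + 441 = 522
d²(P, site 6) = (0−5)² + (23−(-7))² = 25 + 900 = 925
P is equidistant from site 1 and site 2 (both at squared distance 244), and every other site is strictly farther — so P lies on the site 1–site 2 Voronoi edge.

site 1 and site 2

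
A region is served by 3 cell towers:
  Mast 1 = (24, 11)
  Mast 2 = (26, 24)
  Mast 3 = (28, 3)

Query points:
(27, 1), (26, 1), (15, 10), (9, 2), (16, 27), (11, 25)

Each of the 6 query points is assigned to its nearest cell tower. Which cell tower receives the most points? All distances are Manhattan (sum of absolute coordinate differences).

Mast 3

(27, 1) — d to each: Mast 1:13, Mast 2:24, Mast 3:3 → nearest is Mast 3
(26, 1) — d to each: Mast 1:12, Mast 2:23, Mast 3:4 → nearest is Mast 3
(15, 10) — d to each: Mast 1:10, Mast 2:25, Mast 3:20 → nearest is Mast 1
(9, 2) — d to each: Mast 1:24, Mast 2:39, Mast 3:20 → nearest is Mast 3
(16, 27) — d to each: Mast 1:24, Mast 2:13, Mast 3:36 → nearest is Mast 2
(11, 25) — d to each: Mast 1:27, Mast 2:16, Mast 3:39 → nearest is Mast 2
Tally — Mast 1:1, Mast 2:2, Mast 3:3. Mast 3 captures the most (3).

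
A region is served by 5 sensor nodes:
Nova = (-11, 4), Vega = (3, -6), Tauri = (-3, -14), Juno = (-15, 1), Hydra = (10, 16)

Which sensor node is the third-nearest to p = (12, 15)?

Compare squared distances (the ordering matches that of the actual distances):
d²(p, Nova) = (12−(-11))² + (15−4)² = 529 + 121 = 650
d²(p, Vega) = (12−3)² + (15−(-6))² = 81 + 441 = 522
d²(p, Tauri) = (12−(-3))² + (15−(-14))² = 225 + 841 = 1066
d²(p, Juno) = (12−(-15))² + (15−1)² = 729 + 196 = 925
d²(p, Hydra) = (12−10)² + (15−16)² = 4 + 1 = 5
Sorted ascending: Hydra, Vega, Nova, Juno, … — the third-nearest is Nova.

Nova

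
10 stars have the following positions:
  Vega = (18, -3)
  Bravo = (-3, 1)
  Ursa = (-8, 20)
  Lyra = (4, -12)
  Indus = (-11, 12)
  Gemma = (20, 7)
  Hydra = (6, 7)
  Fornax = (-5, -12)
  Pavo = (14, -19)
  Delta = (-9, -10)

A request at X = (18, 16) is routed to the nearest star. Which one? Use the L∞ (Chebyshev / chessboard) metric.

Gemma

d(X, Vega) = max(0, 19) = 19
d(X, Bravo) = max(21, 15) = 21
d(X, Ursa) = max(26, 4) = 26
d(X, Lyra) = max(14, 28) = 28
d(X, Indus) = max(29, 4) = 29
d(X, Gemma) = max(2, 9) = 9
d(X, Hydra) = max(12, 9) = 12
d(X, Fornax) = max(23, 28) = 28
d(X, Pavo) = max(4, 35) = 35
d(X, Delta) = max(27, 26) = 27
The smallest is to Gemma, so X lies in the Voronoi region of Gemma.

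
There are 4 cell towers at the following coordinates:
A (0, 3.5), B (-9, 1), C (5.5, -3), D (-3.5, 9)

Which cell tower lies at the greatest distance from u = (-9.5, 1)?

C

Since √ is increasing, it suffices to compare squared distances:
|uA|² = (-9.5−0)² + (1−3.5)² = 90.25 + 6.25 = 96.5
|uB|² = (-9.5−(-9))² + (1−1)² = 0.25 + 0 = 0.25
|uC|² = (-9.5−5.5)² + (1−(-3))² = 225 + 16 = 241
|uD|² = (-9.5−(-3.5))² + (1−9)² = 36 + 64 = 100
The largest is to C.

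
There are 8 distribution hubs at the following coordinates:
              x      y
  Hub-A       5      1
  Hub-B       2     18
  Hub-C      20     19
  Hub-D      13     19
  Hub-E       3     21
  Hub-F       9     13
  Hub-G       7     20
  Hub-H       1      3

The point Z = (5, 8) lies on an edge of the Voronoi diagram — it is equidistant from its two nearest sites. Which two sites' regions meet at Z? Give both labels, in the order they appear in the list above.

Hub-F and Hub-H

Squared distances from Z to each site:
d²(Z, Hub-A) = (5−5)² + (8−1)² = 0 + 49 = 49
d²(Z, Hub-B) = (5−2)² + (8−18)² = 9 + 100 = 109
d²(Z, Hub-C) = (5−20)² + (8−19)² = 225 + 121 = 346
d²(Z, Hub-D) = (5−13)² + (8−19)² = 64 + 121 = 185
d²(Z, Hub-E) = (5−3)² + (8−21)² = 4 + 169 = 173
d²(Z, Hub-F) = (5−9)² + (8−13)² = 16 + 25 = 41
d²(Z, Hub-G) = (5−7)² + (8−20)² = 4 + 144 = 148
d²(Z, Hub-H) = (5−1)² + (8−3)² = 16 + 25 = 41
Z is equidistant from Hub-F and Hub-H (both at squared distance 41), and every other site is strictly farther — so Z lies on the Hub-F–Hub-H Voronoi edge.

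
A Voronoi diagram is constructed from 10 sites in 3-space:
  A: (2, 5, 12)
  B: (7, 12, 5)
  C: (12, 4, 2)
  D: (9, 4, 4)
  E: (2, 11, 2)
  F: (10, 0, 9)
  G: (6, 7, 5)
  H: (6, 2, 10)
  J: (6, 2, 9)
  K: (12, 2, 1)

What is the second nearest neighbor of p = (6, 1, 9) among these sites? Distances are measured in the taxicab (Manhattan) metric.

d(p,A) = |6−2| + |1−5| + |9−12| = 4 + 4 + 3 = 11
d(p,B) = |6−7| + |1−12| + |9−5| = 1 + 11 + 4 = 16
d(p,C) = |6−12| + |1−4| + |9−2| = 6 + 3 + 7 = 16
d(p,D) = |6−9| + |1−4| + |9−4| = 3 + 3 + 5 = 11
d(p,E) = |6−2| + |1−11| + |9−2| = 4 + 10 + 7 = 21
d(p,F) = |6−10| + |1−0| + |9−9| = 4 + 1 + 0 = 5
d(p,G) = |6−6| + |1−7| + |9−5| = 0 + 6 + 4 = 10
d(p,H) = |6−6| + |1−2| + |9−10| = 0 + 1 + 1 = 2
d(p,J) = |6−6| + |1−2| + |9−9| = 0 + 1 + 0 = 1
d(p,K) = |6−12| + |1−2| + |9−1| = 6 + 1 + 8 = 15
Sorted ascending: J, H, F, … — the second-nearest is H.

H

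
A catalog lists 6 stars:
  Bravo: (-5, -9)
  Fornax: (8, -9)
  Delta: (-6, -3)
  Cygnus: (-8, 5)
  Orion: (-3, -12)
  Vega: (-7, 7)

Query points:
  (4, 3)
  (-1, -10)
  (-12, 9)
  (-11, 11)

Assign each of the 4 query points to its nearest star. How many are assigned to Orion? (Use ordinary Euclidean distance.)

1

(4, 3) — d² to each: Bravo:225, Fornax:160, Delta:136, Cygnus:148, Orion:274, Vega:137 → nearest is Delta
(-1, -10) — d² to each: Bravo:17, Fornax:82, Delta:74, Cygnus:274, Orion:8, Vega:325 → nearest is Orion
(-12, 9) — d² to each: Bravo:373, Fornax:724, Delta:180, Cygnus:32, Orion:522, Vega:29 → nearest is Vega
(-11, 11) — d² to each: Bravo:436, Fornax:761, Delta:221, Cygnus:45, Orion:593, Vega:32 → nearest is Vega
1 of the 4 points has Orion as nearest.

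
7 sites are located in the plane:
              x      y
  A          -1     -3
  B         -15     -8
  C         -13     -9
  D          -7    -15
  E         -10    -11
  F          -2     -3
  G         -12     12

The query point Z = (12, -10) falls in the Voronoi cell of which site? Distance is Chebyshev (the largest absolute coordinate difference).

A

d(Z,A) = max(13, 7) = 13
d(Z,B) = max(27, 2) = 27
d(Z,C) = max(25, 1) = 25
d(Z,D) = max(19, 5) = 19
d(Z,E) = max(22, 1) = 22
d(Z,F) = max(14, 7) = 14
d(Z,G) = max(24, 22) = 24
Minimum is at A.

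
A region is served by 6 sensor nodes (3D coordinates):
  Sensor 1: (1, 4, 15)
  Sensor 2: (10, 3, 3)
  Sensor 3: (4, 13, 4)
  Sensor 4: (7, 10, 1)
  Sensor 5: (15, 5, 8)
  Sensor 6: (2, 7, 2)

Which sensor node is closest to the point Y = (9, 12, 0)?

Squared Euclidean distances:
d²(Y, Sensor 1) = (9−1)² + (12−4)² + (0−15)² = 64 + 64 + 225 = 353
d²(Y, Sensor 2) = (9−10)² + (12−3)² + (0−3)² = 1 + 81 + 9 = 91
d²(Y, Sensor 3) = (9−4)² + (12−13)² + (0−4)² = 25 + 1 + 16 = 42
d²(Y, Sensor 4) = (9−7)² + (12−10)² + (0−1)² = 4 + 4 + 1 = 9
d²(Y, Sensor 5) = (9−15)² + (12−5)² + (0−8)² = 36 + 49 + 64 = 149
d²(Y, Sensor 6) = (9−2)² + (12−7)² + (0−2)² = 49 + 25 + 4 = 78
Sensor 4 is nearest.

Sensor 4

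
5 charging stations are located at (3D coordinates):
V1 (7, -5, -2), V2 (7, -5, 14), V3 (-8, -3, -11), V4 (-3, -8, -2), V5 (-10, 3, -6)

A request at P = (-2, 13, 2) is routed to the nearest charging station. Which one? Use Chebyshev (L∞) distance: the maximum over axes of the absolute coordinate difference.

V5

d(P,V1) = max(9, 18, 4) = 18
d(P,V2) = max(9, 18, 12) = 18
d(P,V3) = max(6, 16, 13) = 16
d(P,V4) = max(1, 21, 4) = 21
d(P,V5) = max(8, 10, 8) = 10
Minimum is at V5.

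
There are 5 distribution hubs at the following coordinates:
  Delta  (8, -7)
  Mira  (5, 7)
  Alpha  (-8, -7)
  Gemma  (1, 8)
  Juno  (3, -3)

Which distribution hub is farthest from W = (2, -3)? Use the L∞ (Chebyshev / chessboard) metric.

d(W, Delta) = max(6, 4) = 6
d(W, Mira) = max(3, 10) = 10
d(W, Alpha) = max(10, 4) = 10
d(W, Gemma) = max(1, 11) = 11
d(W, Juno) = max(1, 0) = 1
The largest is to Gemma.

Gemma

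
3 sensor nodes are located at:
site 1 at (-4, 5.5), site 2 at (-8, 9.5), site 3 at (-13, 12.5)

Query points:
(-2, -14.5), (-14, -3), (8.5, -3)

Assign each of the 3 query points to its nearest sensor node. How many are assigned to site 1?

(-2, -14.5) — d² to each: site 1:404, site 2:612, site 3:850 → nearest is site 1
(-14, -3) — d² to each: site 1:172.25, site 2:192.25, site 3:241.25 → nearest is site 1
(8.5, -3) — d² to each: site 1:228.5, site 2:428.5, site 3:702.5 → nearest is site 1
3 of the 3 points have site 1 as nearest.

3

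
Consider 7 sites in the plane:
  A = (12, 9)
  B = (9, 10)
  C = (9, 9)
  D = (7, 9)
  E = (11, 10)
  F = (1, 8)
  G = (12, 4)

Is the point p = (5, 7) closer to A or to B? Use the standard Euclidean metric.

B

Compare squared distances:
|pA|² = (5−12)² + (7−9)² = 49 + 4 = 53
|pB|² = (5−9)² + (7−10)² = 16 + 9 = 25
53 > 25, so B is closer.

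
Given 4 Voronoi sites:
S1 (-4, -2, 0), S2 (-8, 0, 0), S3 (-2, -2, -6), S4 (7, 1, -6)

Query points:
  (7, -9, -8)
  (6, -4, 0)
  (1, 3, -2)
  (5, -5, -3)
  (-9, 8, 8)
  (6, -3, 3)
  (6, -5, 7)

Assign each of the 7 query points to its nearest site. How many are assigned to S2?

(7, -9, -8) — d² to each: S1:234, S2:370, S3:134, S4:104 → nearest is S4
(6, -4, 0) — d² to each: S1:104, S2:212, S3:104, S4:62 → nearest is S4
(1, 3, -2) — d² to each: S1:54, S2:94, S3:50, S4:56 → nearest is S3
(5, -5, -3) — d² to each: S1:99, S2:203, S3:67, S4:49 → nearest is S4
(-9, 8, 8) — d² to each: S1:189, S2:129, S3:345, S4:501 → nearest is S2
(6, -3, 3) — d² to each: S1:110, S2:214, S3:146, S4:98 → nearest is S4
(6, -5, 7) — d² to each: S1:158, S2:270, S3:242, S4:206 → nearest is S1
1 of the 7 points has S2 as nearest.

1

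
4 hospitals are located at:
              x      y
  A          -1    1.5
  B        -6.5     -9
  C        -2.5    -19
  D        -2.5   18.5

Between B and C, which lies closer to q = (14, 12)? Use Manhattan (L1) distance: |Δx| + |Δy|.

B

d(q,B) = |14−(-6.5)| + |12−(-9)| = 20.5 + 21 = 41.5
d(q,C) = |14−(-2.5)| + |12−(-19)| = 16.5 + 31 = 47.5
41.5 < 47.5, so B is closer.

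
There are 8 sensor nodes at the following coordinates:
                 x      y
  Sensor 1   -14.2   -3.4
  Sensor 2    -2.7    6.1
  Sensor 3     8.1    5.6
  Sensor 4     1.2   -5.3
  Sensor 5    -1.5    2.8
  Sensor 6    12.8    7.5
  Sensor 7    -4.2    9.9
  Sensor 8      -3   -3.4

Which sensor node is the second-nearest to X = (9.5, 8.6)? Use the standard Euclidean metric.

Squared Euclidean distances:
d²(X, Sensor 1) = (9.5−(-14.2))² + (8.6−(-3.4))² = 561.69 + 144 = 705.69
d²(X, Sensor 2) = (9.5−(-2.7))² + (8.6−6.1)² = 148.84 + 6.25 = 155.09
d²(X, Sensor 3) = (9.5−8.1)² + (8.6−5.6)² = 1.96 + 9 = 10.96
d²(X, Sensor 4) = (9.5−1.2)² + (8.6−(-5.3))² = 68.89 + 193.21 = 262.1
d²(X, Sensor 5) = (9.5−(-1.5))² + (8.6−2.8)² = 121 + 33.64 = 154.64
d²(X, Sensor 6) = (9.5−12.8)² + (8.6−7.5)² = 10.89 + 1.21 = 12.1
d²(X, Sensor 7) = (9.5−(-4.2))² + (8.6−9.9)² = 187.69 + 1.69 = 189.38
d²(X, Sensor 8) = (9.5−(-3))² + (8.6−(-3.4))² = 156.25 + 144 = 300.25
Sorted ascending: Sensor 3, Sensor 6, Sensor 5, … — the second-nearest is Sensor 6.

Sensor 6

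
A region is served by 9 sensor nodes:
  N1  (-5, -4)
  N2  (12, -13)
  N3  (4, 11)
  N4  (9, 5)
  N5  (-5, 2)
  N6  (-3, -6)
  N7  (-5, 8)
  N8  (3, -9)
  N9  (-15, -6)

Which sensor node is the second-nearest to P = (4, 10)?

Since √ is increasing, it suffices to compare squared distances:
|PN1|² = (4−(-5))² + (10−(-4))² = 81 + 196 = 277
|PN2|² = (4−12)² + (10−(-13))² = 64 + 529 = 593
|PN3|² = (4−4)² + (10−11)² = 0 + 1 = 1
|PN4|² = (4−9)² + (10−5)² = 25 + 25 = 50
|PN5|² = (4−(-5))² + (10−2)² = 81 + 64 = 145
|PN6|² = (4−(-3))² + (10−(-6))² = 49 + 256 = 305
|PN7|² = (4−(-5))² + (10−8)² = 81 + 4 = 85
|PN8|² = (4−3)² + (10−(-9))² = 1 + 361 = 362
|PN9|² = (4−(-15))² + (10−(-6))² = 361 + 256 = 617
Sorted ascending: N3, N4, N7, … — the second-nearest is N4.

N4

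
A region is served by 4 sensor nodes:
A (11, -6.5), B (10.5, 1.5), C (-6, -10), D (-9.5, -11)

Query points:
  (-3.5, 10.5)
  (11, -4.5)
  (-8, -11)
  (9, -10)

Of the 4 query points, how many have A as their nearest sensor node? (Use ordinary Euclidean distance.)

2

(-3.5, 10.5) — d² to each: A:499.25, B:277, C:426.5, D:498.25 → nearest is B
(11, -4.5) — d² to each: A:4, B:36.25, C:319.25, D:462.5 → nearest is A
(-8, -11) — d² to each: A:381.25, B:498.5, C:5, D:2.25 → nearest is D
(9, -10) — d² to each: A:16.25, B:134.5, C:225, D:343.25 → nearest is A
2 of the 4 points have A as nearest.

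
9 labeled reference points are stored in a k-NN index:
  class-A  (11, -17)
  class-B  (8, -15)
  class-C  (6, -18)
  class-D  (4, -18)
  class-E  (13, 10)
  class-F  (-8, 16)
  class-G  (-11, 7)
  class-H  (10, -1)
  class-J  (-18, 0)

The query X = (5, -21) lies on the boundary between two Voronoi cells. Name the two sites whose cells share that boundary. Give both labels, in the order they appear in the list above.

class-C and class-D

Squared distances from X to each site:
d²(X, class-A) = 36 + 16 = 52
d²(X, class-B) = 9 + 36 = 45
d²(X, class-C) = 1 + 9 = 10
d²(X, class-D) = 1 + 9 = 10
d²(X, class-E) = 64 + 961 = 1025
d²(X, class-F) = 169 + 1369 = 1538
d²(X, class-G) = 256 + 784 = 1040
d²(X, class-H) = 25 + 400 = 425
d²(X, class-J) = 529 + 441 = 970
X is equidistant from class-C and class-D (both at squared distance 10), and every other site is strictly farther — so X lies on the class-C–class-D Voronoi edge.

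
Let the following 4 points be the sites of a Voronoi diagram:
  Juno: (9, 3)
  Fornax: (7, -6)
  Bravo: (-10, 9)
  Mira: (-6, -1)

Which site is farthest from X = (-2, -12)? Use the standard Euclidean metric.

Bravo

Compare squared distances (the ordering matches that of the actual distances):
d²(X, Juno) = 121 + 225 = 346
d²(X, Fornax) = 81 + 36 = 117
d²(X, Bravo) = 64 + 441 = 505
d²(X, Mira) = 16 + 121 = 137
The largest is to Bravo.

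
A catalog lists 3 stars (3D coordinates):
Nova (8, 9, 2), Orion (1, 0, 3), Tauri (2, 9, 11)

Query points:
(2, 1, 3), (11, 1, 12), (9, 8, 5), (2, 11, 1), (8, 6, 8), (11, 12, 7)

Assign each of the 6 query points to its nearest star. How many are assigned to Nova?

(2, 1, 3) — d² to each: Nova:101, Orion:2, Tauri:128 → nearest is Orion
(11, 1, 12) — d² to each: Nova:173, Orion:182, Tauri:146 → nearest is Tauri
(9, 8, 5) — d² to each: Nova:11, Orion:132, Tauri:86 → nearest is Nova
(2, 11, 1) — d² to each: Nova:41, Orion:126, Tauri:104 → nearest is Nova
(8, 6, 8) — d² to each: Nova:45, Orion:110, Tauri:54 → nearest is Nova
(11, 12, 7) — d² to each: Nova:43, Orion:260, Tauri:106 → nearest is Nova
4 of the 6 points have Nova as nearest.

4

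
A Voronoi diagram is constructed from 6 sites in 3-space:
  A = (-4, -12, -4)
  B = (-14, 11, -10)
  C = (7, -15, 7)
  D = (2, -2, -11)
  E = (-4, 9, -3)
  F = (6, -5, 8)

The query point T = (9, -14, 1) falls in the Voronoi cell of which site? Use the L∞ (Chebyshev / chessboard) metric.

C

d(T,A) = max(13, 2, 5) = 13
d(T,B) = max(23, 25, 11) = 25
d(T,C) = max(2, 1, 6) = 6
d(T,D) = max(7, 12, 12) = 12
d(T,E) = max(13, 23, 4) = 23
d(T,F) = max(3, 9, 7) = 9
The smallest is to C, so T lies in the Voronoi region of C.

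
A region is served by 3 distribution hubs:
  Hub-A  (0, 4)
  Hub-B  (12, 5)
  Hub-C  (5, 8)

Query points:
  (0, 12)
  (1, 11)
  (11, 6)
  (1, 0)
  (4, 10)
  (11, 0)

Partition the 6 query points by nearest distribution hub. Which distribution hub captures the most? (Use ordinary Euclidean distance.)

Hub-C

(0, 12) — d² to each: Hub-A:64, Hub-B:193, Hub-C:41 → nearest is Hub-C
(1, 11) — d² to each: Hub-A:50, Hub-B:157, Hub-C:25 → nearest is Hub-C
(11, 6) — d² to each: Hub-A:125, Hub-B:2, Hub-C:40 → nearest is Hub-B
(1, 0) — d² to each: Hub-A:17, Hub-B:146, Hub-C:80 → nearest is Hub-A
(4, 10) — d² to each: Hub-A:52, Hub-B:89, Hub-C:5 → nearest is Hub-C
(11, 0) — d² to each: Hub-A:137, Hub-B:26, Hub-C:100 → nearest is Hub-B
Tally — Hub-A:1, Hub-B:2, Hub-C:3. Hub-C captures the most (3).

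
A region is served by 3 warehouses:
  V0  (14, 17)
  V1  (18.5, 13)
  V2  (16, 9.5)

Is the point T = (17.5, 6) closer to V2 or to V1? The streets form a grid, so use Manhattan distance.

d(T,V2) = |17.5−16| + |6−9.5| = 1.5 + 3.5 = 5
d(T,V1) = |17.5−18.5| + |6−13| = 1 + 7 = 8
5 < 8, so V2 is closer.

V2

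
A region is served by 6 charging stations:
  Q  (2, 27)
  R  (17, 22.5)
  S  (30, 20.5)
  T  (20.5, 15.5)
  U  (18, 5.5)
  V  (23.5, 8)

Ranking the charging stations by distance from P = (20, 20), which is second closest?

T

Squared Euclidean distances:
|PQ|² = (20−2)² + (20−27)² = 324 + 49 = 373
|PR|² = (20−17)² + (20−22.5)² = 9 + 6.25 = 15.25
|PS|² = (20−30)² + (20−20.5)² = 100 + 0.25 = 100.25
|PT|² = (20−20.5)² + (20−15.5)² = 0.25 + 20.25 = 20.5
|PU|² = (20−18)² + (20−5.5)² = 4 + 210.25 = 214.25
|PV|² = (20−23.5)² + (20−8)² = 12.25 + 144 = 156.25
Sorted ascending: R, T, S, … — the second-nearest is T.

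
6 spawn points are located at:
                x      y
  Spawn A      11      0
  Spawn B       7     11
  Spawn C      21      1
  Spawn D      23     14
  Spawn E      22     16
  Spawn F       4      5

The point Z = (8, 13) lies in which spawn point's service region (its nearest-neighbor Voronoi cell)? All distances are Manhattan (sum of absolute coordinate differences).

Spawn B

d(Z, Spawn A) = |8−11| + |13−0| = 3 + 13 = 16
d(Z, Spawn B) = |8−7| + |13−11| = 1 + 2 = 3
d(Z, Spawn C) = |8−21| + |13−1| = 13 + 12 = 25
d(Z, Spawn D) = |8−23| + |13−14| = 15 + 1 = 16
d(Z, Spawn E) = |8−22| + |13−16| = 14 + 3 = 17
d(Z, Spawn F) = |8−4| + |13−5| = 4 + 8 = 12
Minimum is at Spawn B.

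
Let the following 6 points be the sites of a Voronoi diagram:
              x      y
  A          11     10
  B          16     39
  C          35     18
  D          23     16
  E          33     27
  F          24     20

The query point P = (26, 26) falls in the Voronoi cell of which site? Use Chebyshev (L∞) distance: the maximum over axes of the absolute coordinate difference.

F

d(P,A) = max(15, 16) = 16
d(P,B) = max(10, 13) = 13
d(P,C) = max(9, 8) = 9
d(P,D) = max(3, 10) = 10
d(P,E) = max(7, 1) = 7
d(P,F) = max(2, 6) = 6
F is nearest.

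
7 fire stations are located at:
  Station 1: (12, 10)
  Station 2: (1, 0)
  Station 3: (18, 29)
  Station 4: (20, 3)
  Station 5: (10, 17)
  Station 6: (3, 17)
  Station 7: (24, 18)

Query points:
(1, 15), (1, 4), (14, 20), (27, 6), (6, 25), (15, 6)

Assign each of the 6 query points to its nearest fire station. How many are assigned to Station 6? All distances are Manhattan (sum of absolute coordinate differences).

2

(1, 15) — d to each: Station 1:16, Station 2:15, Station 3:31, Station 4:31, Station 5:11, Station 6:4, Station 7:26 → nearest is Station 6
(1, 4) — d to each: Station 1:17, Station 2:4, Station 3:42, Station 4:20, Station 5:22, Station 6:15, Station 7:37 → nearest is Station 2
(14, 20) — d to each: Station 1:12, Station 2:33, Station 3:13, Station 4:23, Station 5:7, Station 6:14, Station 7:12 → nearest is Station 5
(27, 6) — d to each: Station 1:19, Station 2:32, Station 3:32, Station 4:10, Station 5:28, Station 6:35, Station 7:15 → nearest is Station 4
(6, 25) — d to each: Station 1:21, Station 2:30, Station 3:16, Station 4:36, Station 5:12, Station 6:11, Station 7:25 → nearest is Station 6
(15, 6) — d to each: Station 1:7, Station 2:20, Station 3:26, Station 4:8, Station 5:16, Station 6:23, Station 7:21 → nearest is Station 1
2 of the 6 points have Station 6 as nearest.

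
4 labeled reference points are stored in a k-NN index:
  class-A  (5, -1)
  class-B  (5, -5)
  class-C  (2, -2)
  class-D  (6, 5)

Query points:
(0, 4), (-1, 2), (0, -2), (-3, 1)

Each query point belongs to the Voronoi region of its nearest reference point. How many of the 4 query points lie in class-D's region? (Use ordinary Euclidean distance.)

(0, 4) — d² to each: class-A:50, class-B:106, class-C:40, class-D:37 → nearest is class-D
(-1, 2) — d² to each: class-A:45, class-B:85, class-C:25, class-D:58 → nearest is class-C
(0, -2) — d² to each: class-A:26, class-B:34, class-C:4, class-D:85 → nearest is class-C
(-3, 1) — d² to each: class-A:68, class-B:100, class-C:34, class-D:97 → nearest is class-C
1 of the 4 points has class-D as nearest.

1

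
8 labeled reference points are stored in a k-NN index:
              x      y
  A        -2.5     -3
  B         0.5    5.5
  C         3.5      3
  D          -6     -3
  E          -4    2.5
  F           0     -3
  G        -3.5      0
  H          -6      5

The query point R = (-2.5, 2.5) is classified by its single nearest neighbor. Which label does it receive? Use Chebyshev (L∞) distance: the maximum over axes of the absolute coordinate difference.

E

d(R,A) = max(0, 5.5) = 5.5
d(R,B) = max(3, 3) = 3
d(R,C) = max(6, 0.5) = 6
d(R,D) = max(3.5, 5.5) = 5.5
d(R,E) = max(1.5, 0) = 1.5
d(R,F) = max(2.5, 5.5) = 5.5
d(R,G) = max(1, 2.5) = 2.5
d(R,H) = max(3.5, 2.5) = 3.5
E is nearest.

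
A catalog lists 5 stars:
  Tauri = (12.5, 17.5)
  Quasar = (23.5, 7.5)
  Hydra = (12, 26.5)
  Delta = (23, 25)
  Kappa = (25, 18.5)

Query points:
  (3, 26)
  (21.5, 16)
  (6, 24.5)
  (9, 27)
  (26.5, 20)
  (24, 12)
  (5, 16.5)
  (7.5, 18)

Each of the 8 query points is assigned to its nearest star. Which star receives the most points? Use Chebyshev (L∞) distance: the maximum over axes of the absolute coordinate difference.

(3, 26) — d to each: Tauri:9.5, Quasar:20.5, Hydra:9, Delta:20, Kappa:22 → nearest is Hydra
(21.5, 16) — d to each: Tauri:9, Quasar:8.5, Hydra:10.5, Delta:9, Kappa:3.5 → nearest is Kappa
(6, 24.5) — d to each: Tauri:7, Quasar:17.5, Hydra:6, Delta:17, Kappa:19 → nearest is Hydra
(9, 27) — d to each: Tauri:9.5, Quasar:19.5, Hydra:3, Delta:14, Kappa:16 → nearest is Hydra
(26.5, 20) — d to each: Tauri:14, Quasar:12.5, Hydra:14.5, Delta:5, Kappa:1.5 → nearest is Kappa
(24, 12) — d to each: Tauri:11.5, Quasar:4.5, Hydra:14.5, Delta:13, Kappa:6.5 → nearest is Quasar
(5, 16.5) — d to each: Tauri:7.5, Quasar:18.5, Hydra:10, Delta:18, Kappa:20 → nearest is Tauri
(7.5, 18) — d to each: Tauri:5, Quasar:16, Hydra:8.5, Delta:15.5, Kappa:17.5 → nearest is Tauri
Tally — Tauri:2, Quasar:1, Hydra:3, Kappa:2. Hydra captures the most (3).

Hydra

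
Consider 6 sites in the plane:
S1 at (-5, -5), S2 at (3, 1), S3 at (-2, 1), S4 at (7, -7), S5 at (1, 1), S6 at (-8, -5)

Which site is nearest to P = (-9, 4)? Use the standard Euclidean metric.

Since √ is increasing, it suffices to compare squared distances:
|PS1|² = (-9−(-5))² + (4−(-5))² = 16 + 81 = 97
|PS2|² = (-9−3)² + (4−1)² = 144 + 9 = 153
|PS3|² = (-9−(-2))² + (4−1)² = 49 + 9 = 58
|PS4|² = (-9−7)² + (4−(-7))² = 256 + 121 = 377
|PS5|² = (-9−1)² + (4−1)² = 100 + 9 = 109
|PS6|² = (-9−(-8))² + (4−(-5))² = 1 + 81 = 82
The smallest is to S3, so P lies in the Voronoi region of S3.

S3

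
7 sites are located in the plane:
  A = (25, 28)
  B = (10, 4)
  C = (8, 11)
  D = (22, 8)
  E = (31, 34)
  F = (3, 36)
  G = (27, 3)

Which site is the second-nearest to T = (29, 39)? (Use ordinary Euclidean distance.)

A

Squared Euclidean distances:
|TA|² = (29−25)² + (39−28)² = 16 + 121 = 137
|TB|² = (29−10)² + (39−4)² = 361 + 1225 = 1586
|TC|² = (29−8)² + (39−11)² = 441 + 784 = 1225
|TD|² = (29−22)² + (39−8)² = 49 + 961 = 1010
|TE|² = (29−31)² + (39−34)² = 4 + 25 = 29
|TF|² = (29−3)² + (39−36)² = 676 + 9 = 685
|TG|² = (29−27)² + (39−3)² = 4 + 1296 = 1300
Sorted ascending: E, A, F, … — the second-nearest is A.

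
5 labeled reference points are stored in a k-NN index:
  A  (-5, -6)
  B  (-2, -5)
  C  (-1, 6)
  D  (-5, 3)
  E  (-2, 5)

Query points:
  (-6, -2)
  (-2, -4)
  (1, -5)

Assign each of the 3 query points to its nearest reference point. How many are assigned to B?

2

(-6, -2) — d² to each: A:17, B:25, C:89, D:26, E:65 → nearest is A
(-2, -4) — d² to each: A:13, B:1, C:101, D:58, E:81 → nearest is B
(1, -5) — d² to each: A:37, B:9, C:125, D:100, E:109 → nearest is B
2 of the 3 points have B as nearest.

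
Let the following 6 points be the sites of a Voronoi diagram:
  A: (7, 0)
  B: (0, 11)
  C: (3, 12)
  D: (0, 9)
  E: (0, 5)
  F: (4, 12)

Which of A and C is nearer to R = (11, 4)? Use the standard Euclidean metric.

Compare squared distances:
|RA|² = (11−7)² + (4−0)² = 16 + 16 = 32
|RC|² = (11−3)² + (4−12)² = 64 + 64 = 128
32 < 128, so A is closer.

A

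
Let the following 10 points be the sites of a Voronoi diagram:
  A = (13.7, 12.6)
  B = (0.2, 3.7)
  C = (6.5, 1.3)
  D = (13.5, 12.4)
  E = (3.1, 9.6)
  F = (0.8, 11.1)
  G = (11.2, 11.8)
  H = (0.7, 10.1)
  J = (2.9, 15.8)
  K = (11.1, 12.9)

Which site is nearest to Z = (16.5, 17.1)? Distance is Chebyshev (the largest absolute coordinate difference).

A

d(Z,A) = max(2.8, 4.5) = 4.5
d(Z,B) = max(16.3, 13.4) = 16.3
d(Z,C) = max(10, 15.8) = 15.8
d(Z,D) = max(3, 4.7) = 4.7
d(Z,E) = max(13.4, 7.5) = 13.4
d(Z,F) = max(15.7, 6) = 15.7
d(Z,G) = max(5.3, 5.3) = 5.3
d(Z,H) = max(15.8, 7) = 15.8
d(Z,J) = max(13.6, 1.3) = 13.6
d(Z,K) = max(5.4, 4.2) = 5.4
Minimum is at A.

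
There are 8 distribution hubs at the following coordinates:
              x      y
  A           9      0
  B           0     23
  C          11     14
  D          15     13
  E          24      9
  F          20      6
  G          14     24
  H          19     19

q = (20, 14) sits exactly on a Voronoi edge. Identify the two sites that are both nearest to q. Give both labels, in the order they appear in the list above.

D and H

Squared distances from q to each site:
|qA|² = (20−9)² + (14−0)² = 121 + 196 = 317
|qB|² = (20−0)² + (14−23)² = 400 + 81 = 481
|qC|² = (20−11)² + (14−14)² = 81 + 0 = 81
|qD|² = (20−15)² + (14−13)² = 25 + 1 = 26
|qE|² = (20−24)² + (14−9)² = 16 + 25 = 41
|qF|² = (20−20)² + (14−6)² = 0 + 64 = 64
|qG|² = (20−14)² + (14−24)² = 36 + 100 = 136
|qH|² = (20−19)² + (14−19)² = 1 + 25 = 26
q is equidistant from D and H (both at squared distance 26), and every other site is strictly farther — so q lies on the D–H Voronoi edge.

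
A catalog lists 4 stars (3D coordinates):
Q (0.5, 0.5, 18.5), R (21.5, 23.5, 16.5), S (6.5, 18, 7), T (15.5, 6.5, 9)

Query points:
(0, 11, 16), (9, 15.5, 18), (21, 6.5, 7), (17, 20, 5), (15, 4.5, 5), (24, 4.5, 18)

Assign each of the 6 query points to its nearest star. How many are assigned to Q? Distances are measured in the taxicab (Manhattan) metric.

1

(0, 11, 16) — d to each: Q:13.5, R:34.5, S:22.5, T:27 → nearest is Q
(9, 15.5, 18) — d to each: Q:24, R:22, S:16, T:24.5 → nearest is S
(21, 6.5, 7) — d to each: Q:38, R:27, S:26, T:7.5 → nearest is T
(17, 20, 5) — d to each: Q:49.5, R:19.5, S:14.5, T:19 → nearest is S
(15, 4.5, 5) — d to each: Q:32, R:37, S:24, T:6.5 → nearest is T
(24, 4.5, 18) — d to each: Q:28, R:23, S:42, T:19.5 → nearest is T
1 of the 6 points has Q as nearest.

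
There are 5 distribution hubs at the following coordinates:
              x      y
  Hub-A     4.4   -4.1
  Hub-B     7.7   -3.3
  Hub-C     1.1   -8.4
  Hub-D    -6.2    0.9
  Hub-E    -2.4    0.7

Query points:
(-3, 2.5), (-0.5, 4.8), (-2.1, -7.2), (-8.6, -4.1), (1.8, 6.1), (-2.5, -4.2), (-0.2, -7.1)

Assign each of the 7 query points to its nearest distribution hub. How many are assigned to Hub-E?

(-3, 2.5) — d² to each: Hub-A:98.32, Hub-B:148.13, Hub-C:135.62, Hub-D:12.8, Hub-E:3.6 → nearest is Hub-E
(-0.5, 4.8) — d² to each: Hub-A:103.22, Hub-B:132.85, Hub-C:176.8, Hub-D:47.7, Hub-E:20.42 → nearest is Hub-E
(-2.1, -7.2) — d² to each: Hub-A:51.86, Hub-B:111.25, Hub-C:11.68, Hub-D:82.42, Hub-E:62.5 → nearest is Hub-C
(-8.6, -4.1) — d² to each: Hub-A:169, Hub-B:266.33, Hub-C:112.58, Hub-D:30.76, Hub-E:61.48 → nearest is Hub-D
(1.8, 6.1) — d² to each: Hub-A:110.8, Hub-B:123.17, Hub-C:210.74, Hub-D:91.04, Hub-E:46.8 → nearest is Hub-E
(-2.5, -4.2) — d² to each: Hub-A:47.62, Hub-B:104.85, Hub-C:30.6, Hub-D:39.7, Hub-E:24.02 → nearest is Hub-E
(-0.2, -7.1) — d² to each: Hub-A:30.16, Hub-B:76.85, Hub-C:3.38, Hub-D:100, Hub-E:65.68 → nearest is Hub-C
4 of the 7 points have Hub-E as nearest.

4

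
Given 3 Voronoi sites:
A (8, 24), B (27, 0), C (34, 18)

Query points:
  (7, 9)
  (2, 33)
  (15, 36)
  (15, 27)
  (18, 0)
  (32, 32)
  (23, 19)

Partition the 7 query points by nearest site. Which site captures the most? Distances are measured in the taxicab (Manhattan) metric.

(7, 9) — d to each: A:16, B:29, C:36 → nearest is A
(2, 33) — d to each: A:15, B:58, C:47 → nearest is A
(15, 36) — d to each: A:19, B:48, C:37 → nearest is A
(15, 27) — d to each: A:10, B:39, C:28 → nearest is A
(18, 0) — d to each: A:34, B:9, C:34 → nearest is B
(32, 32) — d to each: A:32, B:37, C:16 → nearest is C
(23, 19) — d to each: A:20, B:23, C:12 → nearest is C
Tally — A:4, B:1, C:2. A captures the most (4).

A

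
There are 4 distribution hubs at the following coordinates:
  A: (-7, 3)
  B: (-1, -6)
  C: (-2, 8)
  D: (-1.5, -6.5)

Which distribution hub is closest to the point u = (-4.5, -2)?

Squared Euclidean distances:
|uA|² = (-4.5−(-7))² + (-2−3)² = 6.25 + 25 = 31.25
|uB|² = (-4.5−(-1))² + (-2−(-6))² = 12.25 + 16 = 28.25
|uC|² = (-4.5−(-2))² + (-2−8)² = 6.25 + 100 = 106.25
|uD|² = (-4.5−(-1.5))² + (-2−(-6.5))² = 9 + 20.25 = 29.25
The smallest is to B, so u lies in the Voronoi region of B.

B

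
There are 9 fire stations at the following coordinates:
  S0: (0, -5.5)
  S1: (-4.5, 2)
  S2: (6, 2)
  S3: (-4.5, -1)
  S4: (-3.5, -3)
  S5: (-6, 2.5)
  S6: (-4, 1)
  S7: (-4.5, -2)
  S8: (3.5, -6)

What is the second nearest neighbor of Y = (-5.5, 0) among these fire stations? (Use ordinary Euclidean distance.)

Squared Euclidean distances:
|YS0|² = 30.25 + 30.25 = 60.5
|YS1|² = 1 + 4 = 5
|YS2|² = 132.25 + 4 = 136.25
|YS3|² = 1 + 1 = 2
|YS4|² = 4 + 9 = 13
|YS5|² = 0.25 + 6.25 = 6.5
|YS6|² = 2.25 + 1 = 3.25
|YS7|² = 1 + 4 = 5
|YS8|² = 81 + 36 = 117
Sorted ascending: S3, S6, S1, … — the second-nearest is S6.

S6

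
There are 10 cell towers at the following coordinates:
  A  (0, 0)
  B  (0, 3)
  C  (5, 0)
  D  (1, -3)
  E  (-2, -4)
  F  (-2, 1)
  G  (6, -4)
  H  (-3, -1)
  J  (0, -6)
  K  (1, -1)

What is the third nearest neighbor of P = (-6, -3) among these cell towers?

Squared Euclidean distances:
|PA|² = 36 + 9 = 45
|PB|² = 36 + 36 = 72
|PC|² = 121 + 9 = 130
|PD|² = 49 + 0 = 49
|PE|² = 16 + 1 = 17
|PF|² = 16 + 16 = 32
|PG|² = 144 + 1 = 145
|PH|² = 9 + 4 = 13
|PJ|² = 36 + 9 = 45
|PK|² = 49 + 4 = 53
Sorted ascending: H, E, F, A, … — the third-nearest is F.

F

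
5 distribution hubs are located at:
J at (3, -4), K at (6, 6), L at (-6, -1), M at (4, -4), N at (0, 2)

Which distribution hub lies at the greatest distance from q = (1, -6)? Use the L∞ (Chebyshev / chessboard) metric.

d(q,J) = max(2, 2) = 2
d(q,K) = max(5, 12) = 12
d(q,L) = max(7, 5) = 7
d(q,M) = max(3, 2) = 3
d(q,N) = max(1, 8) = 8
The largest is to K.

K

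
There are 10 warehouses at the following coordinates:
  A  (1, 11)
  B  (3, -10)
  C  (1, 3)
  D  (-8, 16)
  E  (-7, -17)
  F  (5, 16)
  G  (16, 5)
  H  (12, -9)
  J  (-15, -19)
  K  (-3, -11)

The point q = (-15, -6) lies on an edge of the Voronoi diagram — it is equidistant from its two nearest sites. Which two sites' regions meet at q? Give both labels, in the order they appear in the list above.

J and K

Squared distances from q to each site:
|qA|² = 256 + 289 = 545
|qB|² = 324 + 16 = 340
|qC|² = 256 + 81 = 337
|qD|² = 49 + 484 = 533
|qE|² = 64 + 121 = 185
|qF|² = 400 + 484 = 884
|qG|² = 961 + 121 = 1082
|qH|² = 729 + 9 = 738
|qJ|² = 0 + 169 = 169
|qK|² = 144 + 25 = 169
q is equidistant from J and K (both at squared distance 169), and every other site is strictly farther — so q lies on the J–K Voronoi edge.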